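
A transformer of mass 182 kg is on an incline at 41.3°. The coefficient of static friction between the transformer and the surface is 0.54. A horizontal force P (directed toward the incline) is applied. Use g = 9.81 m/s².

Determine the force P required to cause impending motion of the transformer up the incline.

At impending motion up the slope, friction acts down-slope at its limit: f = μ_s N.
Perpendicular to the incline: N = m g cos θ + P sin θ.
Along the incline: P cos θ = m g sin θ + μ_s N = m g sin θ + μ_s (m g cos θ + P sin θ).
Solving, P (cos θ − μ_s sin θ) = m g (sin θ + μ_s cos θ), so P = 182×9.81×(sin 41.3° + 0.54 cos 41.3°)/(cos 41.3° − 0.54 sin 41.3°) = 1790×1.066/0.3949 = 4820 N.

P ≈ 4820 N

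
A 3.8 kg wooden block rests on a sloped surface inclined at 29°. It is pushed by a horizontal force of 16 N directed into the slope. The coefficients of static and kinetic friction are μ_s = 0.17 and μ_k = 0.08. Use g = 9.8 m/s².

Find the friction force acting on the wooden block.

f ≈ 4.06 N (up the incline)

The horizontal push has a component P sin θ into the surface, so N = m g cos θ + P sin θ = 32.57 + 7.757 = 40.33 N.
Parallel to the incline: P cos θ − m g sin θ = 13.99 − 18.05 = -4.06 N; the friction needed to balance this is 4.06 N acting up the slope.
The limit of static friction is μ_s N = 6.856 N.
Since 4.06 N is within the 6.856 N limit, the wooden block stays put and friction is exactly 4.06 N.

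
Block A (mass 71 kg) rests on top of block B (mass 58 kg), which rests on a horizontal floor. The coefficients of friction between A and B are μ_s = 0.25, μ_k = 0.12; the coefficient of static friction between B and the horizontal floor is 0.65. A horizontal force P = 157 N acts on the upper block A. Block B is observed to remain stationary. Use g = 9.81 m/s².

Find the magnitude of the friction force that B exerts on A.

f ≈ 157 N

Between the blocks, N₁ = m_A g = 696.5 N.
Maximum static friction on A from B: μ_s N₁ = 0.25×696.5 = 174.1 N.
P = 157 N is within that limit, so A and B move together (both at rest); the A–B friction is simply f₁ = P = 157 N.
B experiences an equal 157 N forward from A (third law). B is in equilibrium, so the floor supplies f₂ = 157 N of static friction (limit μ_s(m_A+m_B)g = 822.6 N, not exceeded).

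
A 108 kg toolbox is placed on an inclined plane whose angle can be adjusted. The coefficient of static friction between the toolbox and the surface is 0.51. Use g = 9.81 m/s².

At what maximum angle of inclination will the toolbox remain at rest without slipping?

θ_max ≈ 27°

At the slip threshold, m g sin θ = μ_s · m g cos θ, so tan θ = μ_s.
θ_max = arctan(0.51) = 27°.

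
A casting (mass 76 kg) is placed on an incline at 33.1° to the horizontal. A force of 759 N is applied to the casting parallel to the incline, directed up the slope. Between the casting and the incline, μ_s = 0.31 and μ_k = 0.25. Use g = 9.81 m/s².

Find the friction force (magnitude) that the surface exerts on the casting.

f ≈ 156 N (down the incline)

The normal reaction is N = m g cos θ = 624.6 N.
Parallel to the incline, ΣF = 0 gives f = m g sin θ − P = 407.2 − 759 = -351.8 N (up-slope positive).
Static friction can supply at most μ_s N = 193.6 N.
Since |-351.8| > 193.6 N, static friction cannot hold it; the casting slides up the incline and kinetic friction applies: f = μ_k N = 0.25 × 624.6 = 156 N.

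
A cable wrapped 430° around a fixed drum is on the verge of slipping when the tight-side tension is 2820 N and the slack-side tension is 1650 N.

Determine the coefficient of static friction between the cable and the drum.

T₂/T₁ = e^{μβ} → μ = ln(T₂/T₁)/β.
β = 430° = 7.505 rad.
μ = ln(2820/1650)/7.505 = ln(1.709)/7.505 = 0.0714.

μ ≈ 0.0714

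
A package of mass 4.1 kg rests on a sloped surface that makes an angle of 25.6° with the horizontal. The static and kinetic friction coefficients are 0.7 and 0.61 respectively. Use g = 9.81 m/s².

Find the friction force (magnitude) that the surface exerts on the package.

f ≈ 17.4 N (up the incline)

Normal force: N = m g cos θ = 4.1 × 9.81 × cos 25.6° = 36.27 N.
For equilibrium along the incline, friction must balance the weight component: f = m g sin θ = 17.38 N up the slope.
Maximum static friction available: μ_s N = 0.7 × 36.27 = 25.39 N.
Since |17.38| ≤ 25.39 N, static friction is sufficient; f equals the required value, not μ_s N.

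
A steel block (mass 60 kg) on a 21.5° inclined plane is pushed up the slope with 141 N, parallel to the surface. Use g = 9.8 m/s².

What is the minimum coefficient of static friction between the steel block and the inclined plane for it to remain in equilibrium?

N = m g cos θ = 547.1 N.
Friction must make up the shortfall along the incline: f = m g sin θ − P = 215.5 − 141 = 74.5 N.
At the threshold f = μ_s N, so μ_s,min = 74.5/547.1 = 0.136.

μ_s,min ≈ 0.136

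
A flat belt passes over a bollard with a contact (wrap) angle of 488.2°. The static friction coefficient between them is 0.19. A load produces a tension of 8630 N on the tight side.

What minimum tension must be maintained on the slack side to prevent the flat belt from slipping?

T_min ≈ 1710 N

Capstan equation at impending slip: T_tight/T_slack = e^{μβ}.
β = 488.2° = 8.521 rad; e^{μβ} = e^{0.19×8.521} = 5.048.
T_slack = T_tight / e^{μβ} = 8630 / 5.048 = 1710 N.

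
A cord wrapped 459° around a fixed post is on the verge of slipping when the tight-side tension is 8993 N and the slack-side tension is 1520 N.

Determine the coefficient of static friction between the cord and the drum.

T₂/T₁ = e^{μβ} → μ = ln(T₂/T₁)/β.
β = 459° = 8.011 rad.
μ = ln(8993/1520)/8.011 = ln(5.916)/8.011 = 0.222.

μ ≈ 0.222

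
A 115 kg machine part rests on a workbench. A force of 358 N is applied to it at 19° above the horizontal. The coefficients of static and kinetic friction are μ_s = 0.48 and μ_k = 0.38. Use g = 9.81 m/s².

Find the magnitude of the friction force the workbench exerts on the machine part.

f ≈ 338 N

Vertical equilibrium gives N = m g − P sin α = 1012 N.
For equilibrium, f = P cos α = 358×cos 19° = 338.5 N.
μ_s N = 0.48 × 1012 = 485.6 N.
338.5 ≤ 485.6 N → static; friction equals the required 338 N.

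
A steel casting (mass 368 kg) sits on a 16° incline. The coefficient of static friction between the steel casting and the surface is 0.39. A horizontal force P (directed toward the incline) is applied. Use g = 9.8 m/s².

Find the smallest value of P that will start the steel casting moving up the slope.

At impending motion up the slope, friction acts down-slope at its limit: f = μ_s N.
Perpendicular to the incline: N = m g cos θ + P sin θ.
Along the incline: P cos θ = m g sin θ + μ_s N = m g sin θ + μ_s (m g cos θ + P sin θ).
Solving, P (cos θ − μ_s sin θ) = m g (sin θ + μ_s cos θ), so P = 368×9.8×(sin 16° + 0.39 cos 16°)/(cos 16° − 0.39 sin 16°) = 3610×0.6505/0.8538 = 2750 N.

P ≈ 2750 N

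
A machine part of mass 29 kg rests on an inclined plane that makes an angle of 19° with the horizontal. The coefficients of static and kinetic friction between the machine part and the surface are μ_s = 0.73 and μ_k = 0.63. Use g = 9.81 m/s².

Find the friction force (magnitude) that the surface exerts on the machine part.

f ≈ 92.6 N (up the incline)

Normal force: N = m g cos θ = 29 × 9.81 × cos 19° = 269 N.
For equilibrium along the incline, friction must balance the weight component: f = m g sin θ = 92.62 N up the slope.
Maximum static friction available: μ_s N = 0.73 × 269 = 196.4 N.
Since |92.62| ≤ 196.4 N, static friction is sufficient; f equals the required value, not μ_s N.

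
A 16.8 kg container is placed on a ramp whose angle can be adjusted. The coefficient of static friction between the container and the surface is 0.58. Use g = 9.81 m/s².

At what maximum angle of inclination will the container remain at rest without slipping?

θ_max ≈ 30.1°

At the slip threshold, m g sin θ = μ_s · m g cos θ, so tan θ = μ_s.
θ_max = arctan(0.58) = 30.1°.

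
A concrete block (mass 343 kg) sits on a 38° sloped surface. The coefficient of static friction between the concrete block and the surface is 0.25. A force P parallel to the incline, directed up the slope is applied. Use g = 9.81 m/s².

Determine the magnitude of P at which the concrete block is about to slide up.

At impending motion up the slope, friction acts down-slope at its limit: f = μ_s N.
P is parallel to the surface, so N = m g cos θ = 2650 N.
Along the incline: P = m g sin θ + μ_s N = 2070 + 0.25×2650 = 2730 N.

P ≈ 2730 N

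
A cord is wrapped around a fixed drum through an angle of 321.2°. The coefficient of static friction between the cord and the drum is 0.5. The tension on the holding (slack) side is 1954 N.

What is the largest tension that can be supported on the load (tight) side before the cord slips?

At impending slip the capstan equation gives T₂/T₁ = e^{μβ} with β in radians.
β = 321.2° × π/180 = 5.606 rad.
e^{μβ} = e^{0.5×5.606} = 16.49.
T₂ = T₁ · e^{μβ} = 1954 × 16.49 = 32200 N.

T_max ≈ 32200 N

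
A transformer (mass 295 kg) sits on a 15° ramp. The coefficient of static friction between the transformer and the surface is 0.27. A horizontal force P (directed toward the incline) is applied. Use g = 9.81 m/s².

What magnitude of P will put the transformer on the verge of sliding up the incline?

P ≈ 1680 N

At impending motion up the slope, friction acts down-slope at its limit: f = μ_s N.
Perpendicular to the incline: N = m g cos θ + P sin θ.
Along the incline: P cos θ = m g sin θ + μ_s N = m g sin θ + μ_s (m g cos θ + P sin θ).
Solving, P (cos θ − μ_s sin θ) = m g (sin θ + μ_s cos θ), so P = 295×9.81×(sin 15° + 0.27 cos 15°)/(cos 15° − 0.27 sin 15°) = 2890×0.5196/0.896 = 1680 N.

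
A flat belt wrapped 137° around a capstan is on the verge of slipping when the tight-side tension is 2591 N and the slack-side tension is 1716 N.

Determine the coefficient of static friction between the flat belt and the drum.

μ ≈ 0.172

T₂/T₁ = e^{μβ} → μ = ln(T₂/T₁)/β.
β = 137° = 2.391 rad.
μ = ln(2591/1716)/2.391 = ln(1.51)/2.391 = 0.172.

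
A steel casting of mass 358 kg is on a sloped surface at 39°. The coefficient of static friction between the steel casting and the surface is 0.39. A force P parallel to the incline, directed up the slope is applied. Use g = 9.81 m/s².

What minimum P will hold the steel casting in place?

P_min ≈ 1150 N

The steel casting tends to slide down (tan θ > μ_s), so at the point of impending slip friction acts up-slope at its limit: f = μ_s N.
P is parallel to the surface, so N = m g cos θ = 2730 N.
Along the incline: P + μ_s N = m g sin θ, so P = 2210 − 0.39×2730 = 1150 N.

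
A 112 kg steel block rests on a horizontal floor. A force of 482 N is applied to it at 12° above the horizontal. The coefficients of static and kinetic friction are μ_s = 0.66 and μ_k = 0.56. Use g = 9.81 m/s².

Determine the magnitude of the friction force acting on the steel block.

Vertical equilibrium gives N = m g − P sin α = 998.5 N.
Horizontally, friction must balance P cos α = 471.5 N.
The static-friction limit is μ_s N = 659 N.
Since 471.5 N does not exceed the limit, the steel block stays at rest and f = 471 N.

f ≈ 471 N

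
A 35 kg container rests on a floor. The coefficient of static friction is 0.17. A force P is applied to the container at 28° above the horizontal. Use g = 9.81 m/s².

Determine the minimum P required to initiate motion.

N = m g − P sin α (the pull lifts the container).
At impending slip, P cos α = μ_s N = μ_s (m g − P sin α).
Solving: P (cos α + μ_s sin α) = μ_s m g → P = 0.17×343/(cos 28° + 0.17 sin 28°) = 58.4/0.9628 = 60.6 N.

P ≈ 60.6 N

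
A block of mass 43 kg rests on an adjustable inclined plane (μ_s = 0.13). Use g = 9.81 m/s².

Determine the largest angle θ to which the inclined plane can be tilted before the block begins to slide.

At the slip threshold, m g sin θ = μ_s · m g cos θ, so tan θ = μ_s.
θ_max = arctan(0.13) = 7.41°.

θ_max ≈ 7.41°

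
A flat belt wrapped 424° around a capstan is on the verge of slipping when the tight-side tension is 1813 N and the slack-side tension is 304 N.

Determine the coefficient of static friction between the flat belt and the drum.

μ ≈ 0.241

T₂/T₁ = e^{μβ} → μ = ln(T₂/T₁)/β.
β = 424° = 7.4 rad.
μ = ln(1813/304)/7.4 = ln(5.964)/7.4 = 0.241.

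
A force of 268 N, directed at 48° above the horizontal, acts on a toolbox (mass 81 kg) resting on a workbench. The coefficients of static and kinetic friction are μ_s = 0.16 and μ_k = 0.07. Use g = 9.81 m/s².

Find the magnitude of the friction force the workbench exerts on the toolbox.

f ≈ 41.7 N

N = m g − P sin α = 794.6 − 268×sin 48° = 595.4 N.
The horizontal driving force is P cos α = 179.3 N, so equilibrium needs friction f = 179.3 N.
μ_s N = 0.16 × 595.4 = 95.27 N.
179.3 > 95.27 N → the toolbox slides; f = μ_k N = 0.07×595.4 = 41.7 N.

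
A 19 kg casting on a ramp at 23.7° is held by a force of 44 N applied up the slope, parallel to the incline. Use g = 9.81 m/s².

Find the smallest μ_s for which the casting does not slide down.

μ_s,min ≈ 0.181

N = m g cos θ = 170.7 N.
Friction must make up the shortfall along the incline: f = m g sin θ − P = 74.92 − 44 = 30.92 N.
At the threshold f = μ_s N, so μ_s,min = 30.92/170.7 = 0.181.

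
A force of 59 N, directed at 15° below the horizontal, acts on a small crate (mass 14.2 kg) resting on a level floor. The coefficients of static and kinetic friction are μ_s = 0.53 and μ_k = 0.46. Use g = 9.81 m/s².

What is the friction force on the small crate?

f ≈ 57 N

Vertical equilibrium gives N = m g + P sin α = 154.6 N.
Horizontally, friction must balance P cos α = 56.99 N.
The static-friction limit is μ_s N = 81.92 N.
56.99 ≤ 81.92 N → static; friction equals the required 57 N.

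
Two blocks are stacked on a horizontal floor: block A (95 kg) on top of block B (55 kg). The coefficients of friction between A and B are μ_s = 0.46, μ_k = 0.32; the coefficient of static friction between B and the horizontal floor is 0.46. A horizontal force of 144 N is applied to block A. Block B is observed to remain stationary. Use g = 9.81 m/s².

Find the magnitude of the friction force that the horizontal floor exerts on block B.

f ≈ 144 N

Between the blocks, N₁ = m_A g = 932 N.
Maximum static friction on A from B: μ_s N₁ = 0.46×932 = 428.7 N.
Since P = 144 N ≤ 428.7 N, A does not slip on B; friction on A equals P = 144 N.
By Newton's third law B feels 144 N forward from A. With B stationary, the floor's static friction on B balances it: f₂ = 144 N (well within μ_s(m_A+m_B)g = 676.9 N).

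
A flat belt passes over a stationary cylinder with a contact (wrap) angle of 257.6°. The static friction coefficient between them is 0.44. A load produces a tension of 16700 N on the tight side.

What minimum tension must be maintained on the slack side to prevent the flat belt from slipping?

Capstan equation at impending slip: T_tight/T_slack = e^{μβ}.
β = 257.6° = 4.496 rad; e^{μβ} = e^{0.44×4.496} = 7.23.
T_slack = T_tight / e^{μβ} = 16700 / 7.23 = 2310 N.

T_min ≈ 2310 N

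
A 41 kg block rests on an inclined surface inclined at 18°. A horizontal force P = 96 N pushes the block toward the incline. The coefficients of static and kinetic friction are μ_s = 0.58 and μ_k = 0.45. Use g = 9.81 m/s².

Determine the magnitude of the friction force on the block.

f ≈ 33 N (up the incline)

Normal direction: N = m g cos θ + P sin θ = 412.2 N.
Along the incline, the net driving force (taking up-slope positive) is P cos θ − m g sin θ = 91.3 − 124.3 = -32.99 N, so equilibrium requires friction f = 32.99 N (up-slope).
Maximum static friction: μ_s N = 0.58 × 412.2 = 239.1 N.
Since 32.99 N is within the 239.1 N limit, the block stays put and friction is exactly 33 N.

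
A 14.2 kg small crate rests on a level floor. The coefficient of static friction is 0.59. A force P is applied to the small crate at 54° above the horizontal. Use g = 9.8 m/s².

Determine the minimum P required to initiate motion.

P ≈ 77.1 N

N = m g − P sin α (the pull lifts the small crate).
At impending slip, P cos α = μ_s N = μ_s (m g − P sin α).
Solving: P (cos α + μ_s sin α) = μ_s m g → P = 0.59×139/(cos 54° + 0.59 sin 54°) = 82.1/1.065 = 77.1 N.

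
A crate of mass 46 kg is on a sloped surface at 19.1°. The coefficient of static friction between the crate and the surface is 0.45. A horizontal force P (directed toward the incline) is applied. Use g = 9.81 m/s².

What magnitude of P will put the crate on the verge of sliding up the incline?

At impending motion up the slope, friction acts down-slope at its limit: f = μ_s N.
Perpendicular to the incline: N = m g cos θ + P sin θ.
Along the incline: P cos θ = m g sin θ + μ_s N = m g sin θ + μ_s (m g cos θ + P sin θ).
Solving, P (cos θ − μ_s sin θ) = m g (sin θ + μ_s cos θ), so P = 46×9.81×(sin 19.1° + 0.45 cos 19.1°)/(cos 19.1° − 0.45 sin 19.1°) = 451×0.7524/0.7977 = 426 N.

P ≈ 426 N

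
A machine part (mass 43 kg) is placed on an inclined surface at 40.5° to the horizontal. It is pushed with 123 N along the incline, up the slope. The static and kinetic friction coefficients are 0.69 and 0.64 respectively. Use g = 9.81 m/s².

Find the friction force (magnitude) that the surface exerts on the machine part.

f ≈ 151 N (up the incline)

Perpendicular to the surface, N = m g cos θ = 43·9.81·cos 40.5° = 320.8 N.
The friction needed for equilibrium is m g sin θ − P = 274 − 123 = 151 N, measured positive up-slope.
The static-friction ceiling is μ_s N = 0.69 × 320.8 = 221.3 N.
Since |151| ≤ 221.3 N, no slip — friction simply equals what equilibrium demands.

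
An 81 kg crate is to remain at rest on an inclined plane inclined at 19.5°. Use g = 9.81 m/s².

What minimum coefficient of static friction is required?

μ_s,min ≈ 0.354

At the slip threshold m g sin θ = μ_s m g cos θ, so μ_s,min = tan θ.
μ_s,min = tan 19.5° = 0.354.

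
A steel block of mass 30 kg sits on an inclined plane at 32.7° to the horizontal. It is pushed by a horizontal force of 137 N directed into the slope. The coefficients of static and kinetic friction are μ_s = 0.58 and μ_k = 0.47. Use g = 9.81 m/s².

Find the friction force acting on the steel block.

f ≈ 43.7 N (up the incline)

Normal direction: N = m g cos θ + P sin θ = 321.7 N.
Parallel to the incline: P cos θ − m g sin θ = 115.3 − 159 = -43.71 N; the friction needed to balance this is 43.71 N acting up the slope.
Maximum static friction: μ_s N = 0.58 × 321.7 = 186.6 N.
|f_req| = 43.71 ≤ 186.6 N → the steel block is in equilibrium; friction equals the required value.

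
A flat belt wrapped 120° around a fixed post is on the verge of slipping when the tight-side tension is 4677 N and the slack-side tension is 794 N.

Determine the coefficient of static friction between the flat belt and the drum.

T₂/T₁ = e^{μβ} → μ = ln(T₂/T₁)/β.
β = 120° = 2.094 rad.
μ = ln(4677/794)/2.094 = ln(5.89)/2.094 = 0.847.

μ ≈ 0.847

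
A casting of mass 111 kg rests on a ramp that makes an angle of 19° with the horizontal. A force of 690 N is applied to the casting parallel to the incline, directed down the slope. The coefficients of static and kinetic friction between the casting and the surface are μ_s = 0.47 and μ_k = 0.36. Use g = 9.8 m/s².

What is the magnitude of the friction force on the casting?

f ≈ 370 N (up the incline)

Normal force: N = m g cos θ = 111 × 9.8 × cos 19° = 1029 N.
The friction needed for equilibrium is m g sin θ + P = 354.2 + 690 = 1044 N, measured positive up-slope.
Maximum static friction available: μ_s N = 0.47 × 1029 = 483.4 N.
|1044| exceeds 483.4 N, so the casting slips down-slope; friction is kinetic, f = μ_k N = 0.36×1029 = 370 N.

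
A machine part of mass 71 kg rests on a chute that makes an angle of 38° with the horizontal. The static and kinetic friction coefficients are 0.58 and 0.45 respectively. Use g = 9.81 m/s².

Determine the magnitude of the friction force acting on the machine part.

f ≈ 247 N (up the incline)

Perpendicular to the surface, N = m g cos θ = 71·9.81·cos 38° = 548.9 N.
For equilibrium along the incline, friction must balance the weight component: f = m g sin θ = 428.8 N up the slope.
Maximum static friction available: μ_s N = 0.58 × 548.9 = 318.3 N.
Since |428.8| > 318.3 N, static friction cannot hold it; the machine part slides down the incline and kinetic friction applies: f = μ_k N = 0.45 × 548.9 = 247 N.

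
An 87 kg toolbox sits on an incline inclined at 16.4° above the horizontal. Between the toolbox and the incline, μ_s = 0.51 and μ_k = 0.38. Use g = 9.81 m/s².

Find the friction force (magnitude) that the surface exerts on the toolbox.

Normal force: N = m g cos θ = 87 × 9.81 × cos 16.4° = 818.7 N.
For equilibrium along the incline, friction must balance the weight component: f = m g sin θ = 241 N up the slope.
Maximum static friction available: μ_s N = 0.51 × 818.7 = 417.6 N.
Since |241| ≤ 417.6 N, no slip — friction simply equals what equilibrium demands.

f ≈ 241 N (up the incline)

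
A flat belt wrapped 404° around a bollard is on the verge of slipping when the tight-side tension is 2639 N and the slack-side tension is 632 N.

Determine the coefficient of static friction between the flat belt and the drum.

μ ≈ 0.203

T₂/T₁ = e^{μβ} → μ = ln(T₂/T₁)/β.
β = 404° = 7.051 rad.
μ = ln(2639/632)/7.051 = ln(4.176)/7.051 = 0.203.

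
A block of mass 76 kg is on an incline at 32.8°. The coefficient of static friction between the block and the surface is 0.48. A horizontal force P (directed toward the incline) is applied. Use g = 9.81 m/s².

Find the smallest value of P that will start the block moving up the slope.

P ≈ 1210 N

At impending motion up the slope, friction acts down-slope at its limit: f = μ_s N.
Perpendicular to the incline: N = m g cos θ + P sin θ.
Along the incline: P cos θ = m g sin θ + μ_s N = m g sin θ + μ_s (m g cos θ + P sin θ).
Solving, P (cos θ − μ_s sin θ) = m g (sin θ + μ_s cos θ), so P = 76×9.81×(sin 32.8° + 0.48 cos 32.8°)/(cos 32.8° − 0.48 sin 32.8°) = 746×0.9452/0.5805 = 1210 N.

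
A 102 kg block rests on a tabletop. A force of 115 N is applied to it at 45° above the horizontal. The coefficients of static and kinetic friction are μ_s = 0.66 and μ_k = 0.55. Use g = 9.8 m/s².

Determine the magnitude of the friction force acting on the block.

Vertical equilibrium gives N = m g − P sin α = 918.3 N.
Horizontally, friction must balance P cos α = 81.32 N.
The static-friction limit is μ_s N = 606.1 N.
Since 81.32 N does not exceed the limit, the block stays at rest and f = 81.3 N.

f ≈ 81.3 N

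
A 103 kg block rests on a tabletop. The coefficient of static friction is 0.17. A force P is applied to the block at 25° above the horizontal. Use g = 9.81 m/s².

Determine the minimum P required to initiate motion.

N = m g − P sin α (the pull lifts the block).
At impending slip, P cos α = μ_s N = μ_s (m g − P sin α).
Solving: P (cos α + μ_s sin α) = μ_s m g → P = 0.17×1010/(cos 25° + 0.17 sin 25°) = 172/0.9782 = 176 N.

P ≈ 176 N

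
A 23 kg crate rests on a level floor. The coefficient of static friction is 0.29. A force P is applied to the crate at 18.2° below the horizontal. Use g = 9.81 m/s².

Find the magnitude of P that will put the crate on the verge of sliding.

N = m g + P sin α (the push presses the crate into the level floor).
At impending slip, P cos α = μ_s N = μ_s (m g + P sin α).
Solving: P (cos α − μ_s sin α) = μ_s m g → P = 0.29×226/(cos 18.2° − 0.29 sin 18.2°) = 65.4/0.8594 = 76.1 N.

P ≈ 76.1 N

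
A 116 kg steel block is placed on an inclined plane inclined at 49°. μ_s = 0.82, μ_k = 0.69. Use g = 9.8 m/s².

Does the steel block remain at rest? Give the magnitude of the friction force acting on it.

N = m g cos θ = 746 N.
Down-slope weight component: m g sin θ = 858 N.
μ_s N = 612 N.
858 > 612 N, so it slides; kinetic friction f = μ_k N = 0.69×746 = 515 N.

f ≈ 515 N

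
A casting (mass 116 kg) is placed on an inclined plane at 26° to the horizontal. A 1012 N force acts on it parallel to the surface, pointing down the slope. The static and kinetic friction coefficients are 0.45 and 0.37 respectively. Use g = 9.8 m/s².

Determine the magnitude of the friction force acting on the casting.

f ≈ 378 N (up the incline)

Perpendicular to the surface, N = m g cos θ = 116·9.8·cos 26° = 1022 N.
For equilibrium along the incline the friction force must supply f = m g sin θ + P = 498.3 + 1012 = 1510 N (positive meaning up-slope).
Maximum static friction available: μ_s N = 0.45 × 1022 = 459.8 N.
Since |1510| > 459.8 N, static friction cannot hold it; the casting slides down the incline and kinetic friction applies: f = μ_k N = 0.37 × 1022 = 378 N.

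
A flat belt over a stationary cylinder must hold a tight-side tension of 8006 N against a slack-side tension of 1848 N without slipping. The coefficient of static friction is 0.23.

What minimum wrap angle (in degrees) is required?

T₂/T₁ = e^{μβ} → β = ln(T₂/T₁)/μ.
β = ln(8006/1848)/0.23 = 1.466/0.23 = 6.374 rad.
In degrees: β = 6.374 × 180/π = 365°.

β_min ≈ 365°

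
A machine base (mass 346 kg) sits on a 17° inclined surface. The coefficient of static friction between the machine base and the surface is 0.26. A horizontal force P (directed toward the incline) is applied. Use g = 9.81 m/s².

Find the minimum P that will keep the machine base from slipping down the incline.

The machine base tends to slide down (tan θ > μ_s), so at the point of impending slip friction acts up-slope at its limit: f = μ_s N.
Perpendicular to the incline: N = m g cos θ + P sin θ.
Along the incline: P cos θ + μ_s N = m g sin θ, i.e. P cos θ + μ_s (m g cos θ + P sin θ) = m g sin θ.
Solving, P (cos θ + μ_s sin θ) = m g (sin θ − μ_s cos θ), so P = 3390×0.04373/1.032 = 144 N.

P_min ≈ 144 N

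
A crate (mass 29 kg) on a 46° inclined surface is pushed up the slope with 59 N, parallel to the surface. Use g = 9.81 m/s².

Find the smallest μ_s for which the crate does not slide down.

N = m g cos θ = 197.6 N.
Friction must make up the shortfall along the incline: f = m g sin θ − P = 204.6 − 59 = 145.6 N.
At the threshold f = μ_s N, so μ_s,min = 145.6/197.6 = 0.737.

μ_s,min ≈ 0.737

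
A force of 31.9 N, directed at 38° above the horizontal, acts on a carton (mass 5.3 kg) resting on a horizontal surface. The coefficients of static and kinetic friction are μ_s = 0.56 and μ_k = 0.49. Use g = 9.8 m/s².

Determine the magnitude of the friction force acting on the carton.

N = m g − P sin α = 51.94 − 31.9×sin 38° = 32.3 N.
The horizontal driving force is P cos α = 25.14 N, so equilibrium needs friction f = 25.14 N.
The static-friction limit is μ_s N = 18.09 N.
25.14 > 18.09 N → the carton slides; f = μ_k N = 0.49×32.3 = 15.8 N.

f ≈ 15.8 N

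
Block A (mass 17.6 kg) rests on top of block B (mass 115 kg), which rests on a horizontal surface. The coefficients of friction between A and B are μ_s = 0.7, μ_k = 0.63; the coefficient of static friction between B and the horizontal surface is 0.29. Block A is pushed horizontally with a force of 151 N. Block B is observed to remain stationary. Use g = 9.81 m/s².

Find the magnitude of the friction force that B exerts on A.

Normal force at the A–B interface: N₁ = m_A g = 172.7 N.
Maximum static friction on A from B: μ_s N₁ = 0.7×172.7 = 120.9 N.
P = 151 N exceeds that limit, so A slips over B and the interface friction becomes kinetic: f₁ = μ_k N₁ = 0.63×172.7 = 109 N.
B experiences an equal 109 N forward from A (third law). B is in equilibrium, so the floor supplies f₂ = 109 N of static friction (limit μ_s(m_A+m_B)g = 377.2 N, not exceeded).

f ≈ 109 N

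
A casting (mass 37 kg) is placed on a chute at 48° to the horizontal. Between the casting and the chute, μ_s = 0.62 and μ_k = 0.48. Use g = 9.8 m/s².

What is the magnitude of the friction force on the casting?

f ≈ 116 N (up the incline)

Normal force: N = m g cos θ = 37 × 9.8 × cos 48° = 242.6 N.
For equilibrium along the incline, friction must balance the weight component: f = m g sin θ = 269.5 N up the slope.
Maximum static friction available: μ_s N = 0.62 × 242.6 = 150.4 N.
Since |269.5| > 150.4 N, static friction cannot hold it; the casting slides down the incline and kinetic friction applies: f = μ_k N = 0.48 × 242.6 = 116 N.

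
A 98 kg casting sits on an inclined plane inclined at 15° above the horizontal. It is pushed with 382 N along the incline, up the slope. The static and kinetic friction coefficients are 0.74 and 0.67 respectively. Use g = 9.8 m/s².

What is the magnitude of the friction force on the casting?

Perpendicular to the surface, N = m g cos θ = 98·9.8·cos 15° = 927.7 N.
For equilibrium along the incline the friction force must supply f = m g sin θ − P = 248.6 − 382 = -133.4 N (positive meaning up-slope).
The static-friction ceiling is μ_s N = 0.74 × 927.7 = 686.5 N.
Since |-133.4| ≤ 686.5 N, no slip — friction simply equals what equilibrium demands.

f ≈ 133 N (down the incline)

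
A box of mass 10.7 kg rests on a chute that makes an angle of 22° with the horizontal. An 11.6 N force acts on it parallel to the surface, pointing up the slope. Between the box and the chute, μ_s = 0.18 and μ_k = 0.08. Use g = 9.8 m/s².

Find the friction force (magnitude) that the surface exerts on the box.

The normal reaction is N = m g cos θ = 97.22 N.
Parallel to the incline, ΣF = 0 gives f = m g sin θ − P = 39.28 − 11.6 = 27.68 N (up-slope positive).
Maximum static friction available: μ_s N = 0.18 × 97.22 = 17.5 N.
|27.68| exceeds 17.5 N, so the box slips down-slope; friction is kinetic, f = μ_k N = 0.08×97.22 = 7.78 N.

f ≈ 7.78 N (up the incline)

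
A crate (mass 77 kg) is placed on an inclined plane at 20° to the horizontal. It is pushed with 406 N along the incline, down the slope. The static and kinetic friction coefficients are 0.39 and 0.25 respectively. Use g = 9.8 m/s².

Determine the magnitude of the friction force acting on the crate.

Perpendicular to the surface, N = m g cos θ = 77·9.8·cos 20° = 709.1 N.
For equilibrium along the incline the friction force must supply f = m g sin θ + P = 258.1 + 406 = 664.1 N (positive meaning up-slope).
Maximum static friction available: μ_s N = 0.39 × 709.1 = 276.5 N.
|664.1| exceeds 276.5 N, so the crate slips down-slope; friction is kinetic, f = μ_k N = 0.25×709.1 = 177 N.

f ≈ 177 N (up the incline)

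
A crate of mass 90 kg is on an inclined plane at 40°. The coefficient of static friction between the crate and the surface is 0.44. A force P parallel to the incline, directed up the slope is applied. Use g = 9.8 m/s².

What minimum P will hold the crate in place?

P_min ≈ 270 N

The crate tends to slide down (tan θ > μ_s), so at the point of impending slip friction acts up-slope at its limit: f = μ_s N.
P is parallel to the surface, so N = m g cos θ = 676 N.
Along the incline: P + μ_s N = m g sin θ, so P = 567 − 0.44×676 = 270 N.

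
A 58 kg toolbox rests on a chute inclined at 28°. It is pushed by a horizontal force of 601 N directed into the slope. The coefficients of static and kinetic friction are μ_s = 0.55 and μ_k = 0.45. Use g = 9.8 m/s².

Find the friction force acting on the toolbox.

The horizontal push has a component P sin θ into the surface, so N = m g cos θ + P sin θ = 501.9 + 282.2 = 784 N.
Parallel to the incline: P cos θ − m g sin θ = 530.7 − 266.8 = 263.8 N; the friction needed to balance this is 263.8 N acting down the slope.
The limit of static friction is μ_s N = 431.2 N.
|f_req| = 263.8 ≤ 431.2 N → the toolbox is in equilibrium; friction equals the required value.

f ≈ 264 N (down the incline)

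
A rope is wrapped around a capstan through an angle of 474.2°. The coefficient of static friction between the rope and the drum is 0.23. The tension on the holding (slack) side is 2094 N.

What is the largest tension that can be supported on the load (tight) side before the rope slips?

T_max ≈ 14100 N

At impending slip the capstan equation gives T₂/T₁ = e^{μβ} with β in radians.
β = 474.2° × π/180 = 8.276 rad.
e^{μβ} = e^{0.23×8.276} = 6.71.
T₂ = T₁ · e^{μβ} = 2094 × 6.71 = 14100 N.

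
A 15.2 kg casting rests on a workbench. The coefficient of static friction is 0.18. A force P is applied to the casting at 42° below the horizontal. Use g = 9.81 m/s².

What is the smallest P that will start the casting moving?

N = m g + P sin α (the push presses the casting into the workbench).
At impending slip, P cos α = μ_s N = μ_s (m g + P sin α).
Solving: P (cos α − μ_s sin α) = μ_s m g → P = 0.18×149/(cos 42° − 0.18 sin 42°) = 26.8/0.6227 = 43.1 N.

P ≈ 43.1 N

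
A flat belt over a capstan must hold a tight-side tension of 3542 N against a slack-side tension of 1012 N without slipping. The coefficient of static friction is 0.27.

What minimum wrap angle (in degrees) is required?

T₂/T₁ = e^{μβ} → β = ln(T₂/T₁)/μ.
β = ln(3542/1012)/0.27 = 1.253/0.27 = 4.64 rad.
In degrees: β = 4.64 × 180/π = 266°.

β_min ≈ 266°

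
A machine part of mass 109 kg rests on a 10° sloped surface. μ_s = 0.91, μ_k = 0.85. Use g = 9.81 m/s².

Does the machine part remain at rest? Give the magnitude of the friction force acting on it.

N = m g cos θ = 1050 N.
Down-slope weight component: m g sin θ = 186 N.
μ_s N = 958 N.
186 ≤ 958 N, so it stays put; friction = 186 N.

f ≈ 186 N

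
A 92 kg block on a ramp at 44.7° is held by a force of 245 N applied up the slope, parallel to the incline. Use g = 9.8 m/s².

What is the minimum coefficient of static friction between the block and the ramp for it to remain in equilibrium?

μ_s,min ≈ 0.607

N = m g cos θ = 640.9 N.
Friction must make up the shortfall along the incline: f = m g sin θ − P = 634.2 − 245 = 389.2 N.
At the threshold f = μ_s N, so μ_s,min = 389.2/640.9 = 0.607.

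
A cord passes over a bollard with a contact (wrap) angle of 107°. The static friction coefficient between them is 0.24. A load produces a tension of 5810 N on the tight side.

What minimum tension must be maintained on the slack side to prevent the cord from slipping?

Capstan equation at impending slip: T_tight/T_slack = e^{μβ}.
β = 107° = 1.868 rad; e^{μβ} = e^{0.24×1.868} = 1.565.
T_slack = T_tight / e^{μβ} = 5810 / 1.565 = 3710 N.

T_min ≈ 3710 N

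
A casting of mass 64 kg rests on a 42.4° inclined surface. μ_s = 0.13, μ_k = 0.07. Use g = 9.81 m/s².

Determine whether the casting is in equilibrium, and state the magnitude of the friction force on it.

f ≈ 32.5 N

N = m g cos θ = 464 N.
Down-slope weight component: m g sin θ = 423 N.
μ_s N = 60.3 N.
423 > 60.3 N, so it slides; kinetic friction f = μ_k N = 0.07×464 = 32.5 N.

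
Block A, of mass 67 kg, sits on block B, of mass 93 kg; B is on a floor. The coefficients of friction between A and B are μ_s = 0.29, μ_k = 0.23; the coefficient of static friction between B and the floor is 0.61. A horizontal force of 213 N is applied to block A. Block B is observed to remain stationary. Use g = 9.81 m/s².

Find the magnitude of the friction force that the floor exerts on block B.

Normal force at the A–B interface: N₁ = m_A g = 657.3 N.
So the A–B interface can sustain at most μ_s N₁ = 190.6 N of static friction.
P = 213 N exceeds that limit, so A slips over B and the interface friction becomes kinetic: f₁ = μ_k N₁ = 0.23×657.3 = 151 N.
By Newton's third law B feels 151 N forward from A. With B stationary, the floor's static friction on B balances it: f₂ = 151 N (well within μ_s(m_A+m_B)g = 957.5 N).

f ≈ 151 N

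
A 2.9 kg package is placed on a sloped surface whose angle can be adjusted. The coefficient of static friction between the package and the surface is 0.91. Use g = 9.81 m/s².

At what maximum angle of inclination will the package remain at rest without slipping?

At the slip threshold, m g sin θ = μ_s · m g cos θ, so tan θ = μ_s.
θ_max = arctan(0.91) = 42.3°.

θ_max ≈ 42.3°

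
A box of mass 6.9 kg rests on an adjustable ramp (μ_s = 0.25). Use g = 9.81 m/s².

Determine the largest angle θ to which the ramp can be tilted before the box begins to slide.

θ_max ≈ 14°

At the slip threshold, m g sin θ = μ_s · m g cos θ, so tan θ = μ_s.
θ_max = arctan(0.25) = 14°.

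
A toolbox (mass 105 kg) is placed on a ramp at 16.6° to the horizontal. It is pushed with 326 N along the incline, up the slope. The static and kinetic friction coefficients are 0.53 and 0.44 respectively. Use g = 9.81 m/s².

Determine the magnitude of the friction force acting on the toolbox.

Perpendicular to the surface, N = m g cos θ = 105·9.81·cos 16.6° = 987.1 N.
Parallel to the incline, ΣF = 0 gives f = m g sin θ − P = 294.3 − 326 = -31.73 N (up-slope positive).
The static-friction ceiling is μ_s N = 0.53 × 987.1 = 523.2 N.
Since |-31.73| ≤ 523.2 N, no slip — friction simply equals what equilibrium demands.

f ≈ 31.7 N (down the incline)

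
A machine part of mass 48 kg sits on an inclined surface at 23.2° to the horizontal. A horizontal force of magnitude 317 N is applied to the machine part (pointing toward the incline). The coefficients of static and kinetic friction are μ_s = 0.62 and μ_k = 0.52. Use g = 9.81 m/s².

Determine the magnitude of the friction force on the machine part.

Resolve perpendicular to the incline: N = m g cos θ + P sin θ = 48×9.81×cos 23.2° + 317×sin 23.2° = 557.7 N.
Parallel to the incline: P cos θ − m g sin θ = 291.4 − 185.5 = 105.9 N; the friction needed to balance this is 105.9 N acting down the slope.
Maximum static friction: μ_s N = 0.62 × 557.7 = 345.8 N.
|f_req| = 105.9 ≤ 345.8 N → the machine part is in equilibrium; friction equals the required value.

f ≈ 106 N (down the incline)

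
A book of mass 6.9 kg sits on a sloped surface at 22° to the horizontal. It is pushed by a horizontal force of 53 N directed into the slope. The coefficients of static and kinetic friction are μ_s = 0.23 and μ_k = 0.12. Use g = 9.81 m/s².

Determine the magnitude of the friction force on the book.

f ≈ 9.91 N (down the incline)

Resolve perpendicular to the incline: N = m g cos θ + P sin θ = 6.9×9.81×cos 22° + 53×sin 22° = 82.61 N.
Along the incline, the net driving force (taking up-slope positive) is P cos θ − m g sin θ = 49.14 − 25.36 = 23.78 N, so equilibrium requires friction f = -23.78 N (down-slope).
Maximum static friction: μ_s N = 0.23 × 82.61 = 19 N.
The required 23.78 N exceeds the static limit, so the book slides up-slope and f = μ_k N = 0.12×82.61 = 9.91 N.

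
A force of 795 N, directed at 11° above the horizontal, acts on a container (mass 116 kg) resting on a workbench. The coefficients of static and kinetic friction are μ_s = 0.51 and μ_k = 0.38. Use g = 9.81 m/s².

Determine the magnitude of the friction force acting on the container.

Vertical equilibrium gives N = m g − P sin α = 986.3 N.
For equilibrium, f = P cos α = 795×cos 11° = 780.4 N.
The static-friction limit is μ_s N = 503 N.
780.4 > 503 N → the container slides; f = μ_k N = 0.38×986.3 = 375 N.

f ≈ 375 N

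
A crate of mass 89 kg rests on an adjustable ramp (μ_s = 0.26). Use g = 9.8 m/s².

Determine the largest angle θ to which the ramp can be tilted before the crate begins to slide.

θ_max ≈ 14.6°

At the slip threshold, m g sin θ = μ_s · m g cos θ, so tan θ = μ_s.
θ_max = arctan(0.26) = 14.6°.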